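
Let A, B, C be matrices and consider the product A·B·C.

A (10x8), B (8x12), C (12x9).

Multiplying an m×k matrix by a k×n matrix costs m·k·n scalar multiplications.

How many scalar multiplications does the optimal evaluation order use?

1584

Order (A·(B·C)): (B·C): 8×12 by 12×9 → 8×9, cost 8·12·9 = 864; (A·(B·C)): 10×8 by 8×9 → 10×9, cost 10·8·9 = 720; cumulative 1584. Total 1584.
Order ((A·B)·C): (A·B): 10×8 by 8×12 → 10×12, cost 10·8·12 = 960; ((A·B)·C): 10×12 by 12×9 → 10×9, cost 10·12·9 = 1080; cumulative 2040. Total 2040.
Minimum: 1584.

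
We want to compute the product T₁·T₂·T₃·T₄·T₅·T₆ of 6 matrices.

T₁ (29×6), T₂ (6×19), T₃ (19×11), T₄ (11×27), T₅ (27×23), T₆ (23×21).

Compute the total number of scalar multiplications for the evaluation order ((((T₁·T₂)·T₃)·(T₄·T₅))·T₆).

37542

(T₁·T₂): 29×6 by 6×19 → 29×19, cost 29·6·19 = 3306
((T₁·T₂)·T₃): 29×19 by 19×11 → 29×11, cost 29·19·11 = 6061; cumulative 9367
(T₄·T₅): 11×27 by 27×23 → 11×23, cost 11·27·23 = 6831
(((T₁·T₂)·T₃)·(T₄·T₅)): 29×11 by 11×23 → 29×23, cost 29·11·23 = 7337; cumulative 23535
((((T₁·T₂)·T₃)·(T₄·T₅))·T₆): 29×23 by 23×21 → 29×21, cost 29·23·21 = 14007; cumulative 37542
Total: 37542 scalar multiplications.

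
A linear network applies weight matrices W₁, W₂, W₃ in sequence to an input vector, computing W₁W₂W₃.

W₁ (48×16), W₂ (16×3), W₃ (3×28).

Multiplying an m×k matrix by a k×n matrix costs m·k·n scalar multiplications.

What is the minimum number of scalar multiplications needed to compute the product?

Order (W₁(W₂W₃)): (W₂W₃): 16×3 by 3×28 → 16×28, cost 16·3·28 = 1344; (W₁(W₂W₃)): 48×16 by 16×28 → 48×28, cost 48·16·28 = 21504; cumulative 22848. Total 22848.
Order ((W₁W₂)W₃): (W₁W₂): 48×16 by 16×3 → 48×3, cost 48·16·3 = 2304; ((W₁W₂)W₃): 48×3 by 3×28 → 48×28, cost 48·3·28 = 4032; cumulative 6336. Total 6336.
Minimum: 6336.

6336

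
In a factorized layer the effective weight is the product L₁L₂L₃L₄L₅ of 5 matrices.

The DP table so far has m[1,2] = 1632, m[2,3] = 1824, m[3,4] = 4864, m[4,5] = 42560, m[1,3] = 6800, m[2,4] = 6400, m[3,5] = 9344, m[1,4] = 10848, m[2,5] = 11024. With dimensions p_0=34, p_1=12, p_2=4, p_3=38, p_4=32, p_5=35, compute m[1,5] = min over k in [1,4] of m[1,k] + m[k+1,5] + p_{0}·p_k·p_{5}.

15736

m[1,5] = min over k∈[1,4] of m[1,k]+m[k+1,5]+p_{0}·p_k·p_{5}.
k=1: 0 + 11024 + 34·12·35 = 25304; k=2: 1632 + 9344 + 34·4·35 = 15736; k=3: 6800 + 42560 + 34·38·35 = 94580; k=4: 10848 + 0 + 34·32·35 = 48928.
Minimum: 15736 at k=2.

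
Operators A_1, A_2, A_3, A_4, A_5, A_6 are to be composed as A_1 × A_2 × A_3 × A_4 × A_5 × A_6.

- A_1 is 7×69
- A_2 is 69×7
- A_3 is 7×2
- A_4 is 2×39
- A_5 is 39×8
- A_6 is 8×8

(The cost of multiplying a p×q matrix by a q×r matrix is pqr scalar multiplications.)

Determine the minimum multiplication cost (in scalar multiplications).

Adjacent pairs: A_1A_2 = 7·69·7 = 3381; A_2A_3 = 69·7·2 = 966; A_3A_4 = 7·2·39 = 546; A_4A_5 = 2·39·8 = 624; A_5A_6 = 39·8·8 = 2496.
Length 3: A_1..A_3: k=1: 0+966+7·69·2=1932; k=2: 3381+0+7·7·2=3479 → min 1932 | A_2..A_4: k=2: 0+546+69·7·39=19383; k=3: 966+0+69·2·39=6348 → min 6348 | A_3..A_5: k=3: 0+624+7·2·8=736; k=4: 546+0+7·39·8=2730 → min 736 | A_4..A_6: k=4: 0+2496+2·39·8=3120; k=5: 624+0+2·8·8=752 → min 752.
Length 4: A_1..A_4: k=1: 0+6348+7·69·39=25185; k=2: 3381+546+7·7·39=5838; k=3: 1932+0+7·2·39=2478 → min 2478 | A_2..A_5: k=2: 0+736+69·7·8=4600; k=3: 966+624+69·2·8=2694; k=4: 6348+0+69·39·8=27876 → min 2694 | A_3..A_6: k=3: 0+752+7·2·8=864; k=4: 546+2496+7·39·8=5226; k=5: 736+0+7·8·8=1184 → min 864.
Length 5: A_1..A_5: k=1: 0+2694+7·69·8=6558; k=2: 3381+736+7·7·8=4509; k=3: 1932+624+7·2·8=2668; k=4: 2478+0+7·39·8=4662 → min 2668 | A_2..A_6: k=2: 0+864+69·7·8=4728; k=3: 966+752+69·2·8=2822; k=4: 6348+2496+69·39·8=30372; k=5: 2694+0+69·8·8=7110 → min 2822.
Length 6: A_1..A_6: k=1: 0+2822+7·69·8=6686; k=2: 3381+864+7·7·8=4637; k=3: 1932+752+7·2·8=2796; k=4: 2478+2496+7·39·8=7158; k=5: 2668+0+7·8·8=3116 → min 2796.
Optimal order: ((A_1 × (A_2 × A_3)) × ((A_4 × A_5) × A_6)) with cost 2796.

2796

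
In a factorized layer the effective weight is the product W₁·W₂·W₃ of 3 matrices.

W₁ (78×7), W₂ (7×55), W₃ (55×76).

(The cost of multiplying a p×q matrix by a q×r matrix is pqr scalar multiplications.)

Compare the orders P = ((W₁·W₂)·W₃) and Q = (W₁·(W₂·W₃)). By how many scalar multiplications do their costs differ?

Order P = ((W₁·W₂)·W₃): (W₁·W₂): 78×7 by 7×55 → 78×55, cost 78·7·55 = 30030; ((W₁·W₂)·W₃): 78×55 by 55×76 → 78×76, cost 78·55·76 = 326040; cumulative 356070. Total 356070.
Order Q = (W₁·(W₂·W₃)): (W₂·W₃): 7×55 by 55×76 → 7×76, cost 7·55·76 = 29260; (W₁·(W₂·W₃)): 78×7 by 7×76 → 78×76, cost 78·7·76 = 41496; cumulative 70756. Total 70756.
Difference: |356070 − 70756| = 285314.

285314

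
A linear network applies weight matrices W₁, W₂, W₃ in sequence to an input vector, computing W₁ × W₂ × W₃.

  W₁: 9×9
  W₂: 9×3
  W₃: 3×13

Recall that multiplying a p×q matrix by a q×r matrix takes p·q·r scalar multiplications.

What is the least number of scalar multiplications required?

Order (W₁ × (W₂ × W₃)): (W₂ × W₃): 9×3 by 3×13 → 9×13, cost 9·3·13 = 351; (W₁ × (W₂ × W₃)): 9×9 by 9×13 → 9×13, cost 9·9·13 = 1053; cumulative 1404. Total 1404.
Order ((W₁ × W₂) × W₃): (W₁ × W₂): 9×9 by 9×3 → 9×3, cost 9·9·3 = 243; ((W₁ × W₂) × W₃): 9×3 by 3×13 → 9×13, cost 9·3·13 = 351; cumulative 594. Total 594.
Minimum: 594.

594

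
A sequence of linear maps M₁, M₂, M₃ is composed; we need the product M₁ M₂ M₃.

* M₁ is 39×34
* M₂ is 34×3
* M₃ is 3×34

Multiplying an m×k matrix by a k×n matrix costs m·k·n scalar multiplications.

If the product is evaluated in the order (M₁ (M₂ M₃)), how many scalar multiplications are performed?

48552

(M₂ M₃): 34×3 by 3×34 → 34×34, cost 34·3·34 = 3468
(M₁ (M₂ M₃)): 39×34 by 34×34 → 39×34, cost 39·34·34 = 45084; cumulative 48552
Total: 48552 scalar multiplications.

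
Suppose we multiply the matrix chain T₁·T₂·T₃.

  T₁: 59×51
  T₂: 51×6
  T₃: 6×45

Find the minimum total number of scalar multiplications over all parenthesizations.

33984

Order (T₁·(T₂·T₃)): (T₂·T₃): 51×6 by 6×45 → 51×45, cost 51·6·45 = 13770; (T₁·(T₂·T₃)): 59×51 by 51×45 → 59×45, cost 59·51·45 = 135405; cumulative 149175. Total 149175.
Order ((T₁·T₂)·T₃): (T₁·T₂): 59×51 by 51×6 → 59×6, cost 59·51·6 = 18054; ((T₁·T₂)·T₃): 59×6 by 6×45 → 59×45, cost 59·6·45 = 15930; cumulative 33984. Total 33984.
Minimum: 33984.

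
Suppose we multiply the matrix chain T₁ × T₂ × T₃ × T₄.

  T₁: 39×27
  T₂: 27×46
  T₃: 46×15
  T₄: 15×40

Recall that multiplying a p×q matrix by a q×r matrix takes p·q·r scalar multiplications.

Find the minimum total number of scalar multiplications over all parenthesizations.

Adjacent pairs: T₁T₂ = 39·27·46 = 48438; T₂T₃ = 27·46·15 = 18630; T₃T₄ = 46·15·40 = 27600.
Length 3: T₁..T₃: k=1: 0+18630+39·27·15=34425; k=2: 48438+0+39·46·15=75348 → min 34425 | T₂..T₄: k=2: 0+27600+27·46·40=77280; k=3: 18630+0+27·15·40=34830 → min 34830.
Length 4: T₁..T₄: k=1: 0+34830+39·27·40=76950; k=2: 48438+27600+39·46·40=147798; k=3: 34425+0+39·15·40=57825 → min 57825.
Optimal order: ((T₁ × (T₂ × T₃)) × T₄) with cost 57825.

57825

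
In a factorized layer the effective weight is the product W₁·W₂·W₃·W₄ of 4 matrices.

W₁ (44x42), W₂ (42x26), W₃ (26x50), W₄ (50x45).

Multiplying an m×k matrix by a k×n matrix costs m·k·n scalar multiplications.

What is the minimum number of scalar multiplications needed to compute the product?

Adjacent pairs: W₁W₂ = 44·42·26 = 48048; W₂W₃ = 42·26·50 = 54600; W₃W₄ = 26·50·45 = 58500.
Length 3: W₁..W₃: k=1: 0+54600+44·42·50=147000; k=2: 48048+0+44·26·50=105248 → min 105248 | W₂..W₄: k=2: 0+58500+42·26·45=107640; k=3: 54600+0+42·50·45=149100 → min 107640.
Length 4: W₁..W₄: k=1: 0+107640+44·42·45=190800; k=2: 48048+58500+44·26·45=158028; k=3: 105248+0+44·50·45=204248 → min 158028.
Optimal order: ((W₁·W₂)·(W₃·W₄)) with cost 158028.

158028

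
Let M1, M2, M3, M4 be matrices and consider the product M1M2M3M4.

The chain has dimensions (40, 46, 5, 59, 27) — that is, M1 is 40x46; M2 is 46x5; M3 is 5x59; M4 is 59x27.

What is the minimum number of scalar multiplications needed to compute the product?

Adjacent pairs: M1M2 = 40·46·5 = 9200; M2M3 = 46·5·59 = 13570; M3M4 = 5·59·27 = 7965.
Length 3: M1..M3: k=1: 0+13570+40·46·59=122130; k=2: 9200+0+40·5·59=21000 → min 21000 | M2..M4: k=2: 0+7965+46·5·27=14175; k=3: 13570+0+46·59·27=86848 → min 14175.
Length 4: M1..M4: k=1: 0+14175+40·46·27=63855; k=2: 9200+7965+40·5·27=22565; k=3: 21000+0+40·59·27=84720 → min 22565.
Optimal order: ((M1M2)(M3M4)) with cost 22565.

22565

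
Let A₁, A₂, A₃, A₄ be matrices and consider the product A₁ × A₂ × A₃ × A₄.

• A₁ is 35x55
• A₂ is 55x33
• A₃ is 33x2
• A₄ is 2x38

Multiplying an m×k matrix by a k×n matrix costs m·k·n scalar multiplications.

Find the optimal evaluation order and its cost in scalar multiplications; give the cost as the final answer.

10140

Adjacent pairs: A₁A₂ = 35·55·33 = 63525; A₂A₃ = 55·33·2 = 3630; A₃A₄ = 33·2·38 = 2508.
Length 3: A₁..A₃: k=1: 0+3630+35·55·2=7480; k=2: 63525+0+35·33·2=65835 → min 7480 | A₂..A₄: k=2: 0+2508+55·33·38=71478; k=3: 3630+0+55·2·38=7810 → min 7810.
Length 4: A₁..A₄: k=1: 0+7810+35·55·38=80960; k=2: 63525+2508+35·33·38=109923; k=3: 7480+0+35·2·38=10140 → min 10140.
Optimal parenthesization: ((A₁ × (A₂ × A₃)) × A₄) with cost 10140.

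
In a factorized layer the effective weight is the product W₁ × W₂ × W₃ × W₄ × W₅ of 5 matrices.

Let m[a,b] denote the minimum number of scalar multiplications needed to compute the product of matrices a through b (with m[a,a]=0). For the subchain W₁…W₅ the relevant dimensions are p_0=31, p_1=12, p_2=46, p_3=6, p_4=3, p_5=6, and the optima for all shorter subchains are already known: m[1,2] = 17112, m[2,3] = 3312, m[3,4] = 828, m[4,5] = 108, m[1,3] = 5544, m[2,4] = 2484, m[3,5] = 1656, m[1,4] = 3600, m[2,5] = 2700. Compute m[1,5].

4158

m[1,5] = min over k∈[1,4] of m[1,k]+m[k+1,5]+p_{0}·p_k·p_{5}.
k=1: 0 + 2700 + 31·12·6 = 4932; k=2: 17112 + 1656 + 31·46·6 = 27324; k=3: 5544 + 108 + 31·6·6 = 6768; k=4: 3600 + 0 + 31·3·6 = 4158.
Minimum: 4158 at k=4.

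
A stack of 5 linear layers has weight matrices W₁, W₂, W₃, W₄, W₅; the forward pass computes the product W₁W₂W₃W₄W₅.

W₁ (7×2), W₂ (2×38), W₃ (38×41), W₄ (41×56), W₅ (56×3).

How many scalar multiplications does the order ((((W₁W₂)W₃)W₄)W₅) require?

28686

(W₁W₂): 7×2 by 2×38 → 7×38, cost 7·2·38 = 532
((W₁W₂)W₃): 7×38 by 38×41 → 7×41, cost 7·38·41 = 10906; cumulative 11438
(((W₁W₂)W₃)W₄): 7×41 by 41×56 → 7×56, cost 7·41·56 = 16072; cumulative 27510
((((W₁W₂)W₃)W₄)W₅): 7×56 by 56×3 → 7×3, cost 7·56·3 = 1176; cumulative 28686
Total: 28686 scalar multiplications.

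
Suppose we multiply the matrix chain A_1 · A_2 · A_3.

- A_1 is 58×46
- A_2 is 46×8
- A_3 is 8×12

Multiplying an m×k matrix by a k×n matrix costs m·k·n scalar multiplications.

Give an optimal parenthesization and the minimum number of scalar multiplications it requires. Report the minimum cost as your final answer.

26912

(A_1 · (A_2 · A_3)): cost 36432.
((A_1 · A_2) · A_3): cost 26912.
Optimal: ((A_1 · A_2) · A_3) with cost 26912.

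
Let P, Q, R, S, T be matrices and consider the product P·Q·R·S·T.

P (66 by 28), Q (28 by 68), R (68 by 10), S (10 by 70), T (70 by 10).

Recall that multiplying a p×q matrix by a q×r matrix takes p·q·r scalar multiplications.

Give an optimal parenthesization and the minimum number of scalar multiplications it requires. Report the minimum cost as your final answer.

Adjacent pairs: PQ = 66·28·68 = 125664; QR = 28·68·10 = 19040; RS = 68·10·70 = 47600; ST = 10·70·10 = 7000.
Length 3: P..R: k=1: 0+19040+66·28·10=37520; k=2: 125664+0+66·68·10=170544 → min 37520 | Q..S: k=2: 0+47600+28·68·70=180880; k=3: 19040+0+28·10·70=38640 → min 38640 | R..T: k=3: 0+7000+68·10·10=13800; k=4: 47600+0+68·70·10=95200 → min 13800.
Length 4: P..S: k=1: 0+38640+66·28·70=168000; k=2: 125664+47600+66·68·70=487424; k=3: 37520+0+66·10·70=83720 → min 83720 | Q..T: k=2: 0+13800+28·68·10=32840; k=3: 19040+7000+28·10·10=28840; k=4: 38640+0+28·70·10=58240 → min 28840.
Length 5: P..T: k=1: 0+28840+66·28·10=47320; k=2: 125664+13800+66·68·10=184344; k=3: 37520+7000+66·10·10=51120; k=4: 83720+0+66·70·10=129920 → min 47320.
Optimal parenthesization: (P·((Q·R)·(S·T))) with cost 47320.

47320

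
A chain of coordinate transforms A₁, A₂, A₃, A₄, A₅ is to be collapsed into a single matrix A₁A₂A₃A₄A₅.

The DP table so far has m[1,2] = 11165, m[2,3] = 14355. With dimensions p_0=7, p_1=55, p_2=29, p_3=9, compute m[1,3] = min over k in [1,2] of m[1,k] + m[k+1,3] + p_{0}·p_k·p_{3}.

12992

m[1,3] = min over k∈[1,2] of m[1,k]+m[k+1,3]+p_{0}·p_k·p_{3}.
k=1: 0 + 14355 + 7·55·9 = 17820; k=2: 11165 + 0 + 7·29·9 = 12992.
Minimum: 12992 at k=2.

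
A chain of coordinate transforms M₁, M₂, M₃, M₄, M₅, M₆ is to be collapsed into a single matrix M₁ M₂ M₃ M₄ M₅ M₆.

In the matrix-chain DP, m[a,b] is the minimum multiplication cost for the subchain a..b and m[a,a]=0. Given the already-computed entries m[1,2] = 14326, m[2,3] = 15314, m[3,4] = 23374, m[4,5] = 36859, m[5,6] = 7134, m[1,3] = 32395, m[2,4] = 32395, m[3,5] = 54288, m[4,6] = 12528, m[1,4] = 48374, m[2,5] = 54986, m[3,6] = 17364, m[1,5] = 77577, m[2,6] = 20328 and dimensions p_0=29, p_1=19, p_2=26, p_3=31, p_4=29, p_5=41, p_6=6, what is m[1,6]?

23634

m[1,6] = min over k∈[1,5] of m[1,k]+m[k+1,6]+p_{0}·p_k·p_{6}.
k=1: 0 + 20328 + 29·19·6 = 23634; k=2: 14326 + 17364 + 29·26·6 = 36214; k=3: 32395 + 12528 + 29·31·6 = 50317; k=4: 48374 + 7134 + 29·29·6 = 60554; k=5: 77577 + 0 + 29·41·6 = 84711.
Minimum: 23634 at k=1.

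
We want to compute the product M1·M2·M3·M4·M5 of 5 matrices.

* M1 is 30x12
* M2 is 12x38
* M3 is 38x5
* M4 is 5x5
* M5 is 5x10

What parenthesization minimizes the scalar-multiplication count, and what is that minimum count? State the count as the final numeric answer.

Adjacent pairs: M1M2 = 30·12·38 = 13680; M2M3 = 12·38·5 = 2280; M3M4 = 38·5·5 = 950; M4M5 = 5·5·10 = 250.
Length 3: M1..M3: k=1: 0+2280+30·12·5=4080; k=2: 13680+0+30·38·5=19380 → min 4080 | M2..M4: k=2: 0+950+12·38·5=3230; k=3: 2280+0+12·5·5=2580 → min 2580 | M3..M5: k=3: 0+250+38·5·10=2150; k=4: 950+0+38·5·10=2850 → min 2150.
Length 4: M1..M4: k=1: 0+2580+30·12·5=4380; k=2: 13680+950+30·38·5=20330; k=3: 4080+0+30·5·5=4830 → min 4380 | M2..M5: k=2: 0+2150+12·38·10=6710; k=3: 2280+250+12·5·10=3130; k=4: 2580+0+12·5·10=3180 → min 3130.
Length 5: M1..M5: k=1: 0+3130+30·12·10=6730; k=2: 13680+2150+30·38·10=27230; k=3: 4080+250+30·5·10=5830; k=4: 4380+0+30·5·10=5880 → min 5830.
Optimal parenthesization: ((M1·(M2·M3))·(M4·M5)) with cost 5830.

5830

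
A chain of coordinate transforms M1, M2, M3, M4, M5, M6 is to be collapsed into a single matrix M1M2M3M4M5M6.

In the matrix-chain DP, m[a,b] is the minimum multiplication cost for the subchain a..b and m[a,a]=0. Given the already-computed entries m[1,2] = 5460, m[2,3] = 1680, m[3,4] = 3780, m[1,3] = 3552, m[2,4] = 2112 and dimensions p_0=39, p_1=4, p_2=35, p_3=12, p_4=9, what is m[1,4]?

m[1,4] = min over k∈[1,3] of m[1,k]+m[k+1,4]+p_{0}·p_k·p_{4}.
k=1: 0 + 2112 + 39·4·9 = 3516; k=2: 5460 + 3780 + 39·35·9 = 21525; k=3: 3552 + 0 + 39·12·9 = 7764.
Minimum: 3516 at k=1.

3516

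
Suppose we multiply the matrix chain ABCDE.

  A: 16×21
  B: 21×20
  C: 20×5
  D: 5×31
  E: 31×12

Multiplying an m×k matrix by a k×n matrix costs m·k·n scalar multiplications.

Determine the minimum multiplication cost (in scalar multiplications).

Adjacent pairs: AB = 16·21·20 = 6720; BC = 21·20·5 = 2100; CD = 20·5·31 = 3100; DE = 5·31·12 = 1860.
Length 3: A..C: k=1: 0+2100+16·21·5=3780; k=2: 6720+0+16·20·5=8320 → min 3780 | B..D: k=2: 0+3100+21·20·31=16120; k=3: 2100+0+21·5·31=5355 → min 5355 | C..E: k=3: 0+1860+20·5·12=3060; k=4: 3100+0+20·31·12=10540 → min 3060.
Length 4: A..D: k=1: 0+5355+16·21·31=15771; k=2: 6720+3100+16·20·31=19740; k=3: 3780+0+16·5·31=6260 → min 6260 | B..E: k=2: 0+3060+21·20·12=8100; k=3: 2100+1860+21·5·12=5220; k=4: 5355+0+21·31·12=13167 → min 5220.
Length 5: A..E: k=1: 0+5220+16·21·12=9252; k=2: 6720+3060+16·20·12=13620; k=3: 3780+1860+16·5·12=6600; k=4: 6260+0+16·31·12=12212 → min 6600.
Optimal order: ((A(BC))(DE)) with cost 6600.

6600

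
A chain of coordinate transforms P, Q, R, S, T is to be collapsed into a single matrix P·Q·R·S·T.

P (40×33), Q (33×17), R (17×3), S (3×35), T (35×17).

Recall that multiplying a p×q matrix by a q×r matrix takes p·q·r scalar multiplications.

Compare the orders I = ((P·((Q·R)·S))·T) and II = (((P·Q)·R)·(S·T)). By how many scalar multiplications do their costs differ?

Order I = ((P·((Q·R)·S))·T): (Q·R): 33×17 by 17×3 → 33×3, cost 33·17·3 = 1683; ((Q·R)·S): 33×3 by 3×35 → 33×35, cost 33·3·35 = 3465; cumulative 5148; (P·((Q·R)·S)): 40×33 by 33×35 → 40×35, cost 40·33·35 = 46200; cumulative 51348; ((P·((Q·R)·S))·T): 40×35 by 35×17 → 40×17, cost 40·35·17 = 23800; cumulative 75148. Total 75148.
Order II = (((P·Q)·R)·(S·T)): (P·Q): 40×33 by 33×17 → 40×17, cost 40·33·17 = 22440; ((P·Q)·R): 40×17 by 17×3 → 40×3, cost 40·17·3 = 2040; cumulative 24480; (S·T): 3×35 by 35×17 → 3×17, cost 3·35·17 = 1785; (((P·Q)·R)·(S·T)): 40×3 by 3×17 → 40×17, cost 40·3·17 = 2040; cumulative 28305. Total 28305.
Difference: |75148 − 28305| = 46843.

46843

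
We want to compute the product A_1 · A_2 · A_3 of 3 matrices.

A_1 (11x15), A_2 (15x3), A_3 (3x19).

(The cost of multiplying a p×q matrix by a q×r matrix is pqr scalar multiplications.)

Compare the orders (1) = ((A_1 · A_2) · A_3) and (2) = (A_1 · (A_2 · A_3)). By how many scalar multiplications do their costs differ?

2868

Order (1) = ((A_1 · A_2) · A_3): (A_1 · A_2): 11×15 by 15×3 → 11×3, cost 11·15·3 = 495; ((A_1 · A_2) · A_3): 11×3 by 3×19 → 11×19, cost 11·3·19 = 627; cumulative 1122. Total 1122.
Order (2) = (A_1 · (A_2 · A_3)): (A_2 · A_3): 15×3 by 3×19 → 15×19, cost 15·3·19 = 855; (A_1 · (A_2 · A_3)): 11×15 by 15×19 → 11×19, cost 11·15·19 = 3135; cumulative 3990. Total 3990.
Difference: |1122 − 3990| = 2868.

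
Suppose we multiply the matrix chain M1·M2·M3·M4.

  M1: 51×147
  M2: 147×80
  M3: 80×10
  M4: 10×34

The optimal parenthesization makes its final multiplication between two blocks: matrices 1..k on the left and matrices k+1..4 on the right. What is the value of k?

3

Adjacent pairs: M1M2 = 51·147·80 = 599760; M2M3 = 147·80·10 = 117600; M3M4 = 80·10·34 = 27200.
Length 3: M1..M3: k=1: 0+117600+51·147·10=192570; k=2: 599760+0+51·80·10=640560 → min 192570 | M2..M4: k=2: 0+27200+147·80·34=427040; k=3: 117600+0+147·10·34=167580 → min 167580.
Top-level splits: k=1: (M1..M1)·(M2..M4) → 0+167580+51·147·34 = 422478; k=2: (M1..M2)·(M3..M4) → 599760+27200+51·80·34 = 765680; k=3: (M1..M3)·(M4..M4) → 192570+0+51·10·34 = 209910.
Best split is after M3, i.e. k = 3.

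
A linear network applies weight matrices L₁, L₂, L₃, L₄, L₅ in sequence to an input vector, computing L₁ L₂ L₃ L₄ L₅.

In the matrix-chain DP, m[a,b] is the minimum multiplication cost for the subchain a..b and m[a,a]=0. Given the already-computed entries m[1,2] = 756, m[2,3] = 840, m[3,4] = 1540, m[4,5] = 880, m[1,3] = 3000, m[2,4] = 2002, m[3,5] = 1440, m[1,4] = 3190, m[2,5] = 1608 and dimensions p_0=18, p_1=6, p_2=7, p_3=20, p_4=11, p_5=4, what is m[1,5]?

2040

m[1,5] = min over k∈[1,4] of m[1,k]+m[k+1,5]+p_{0}·p_k·p_{5}.
k=1: 0 + 1608 + 18·6·4 = 2040; k=2: 756 + 1440 + 18·7·4 = 2700; k=3: 3000 + 880 + 18·20·4 = 5320; k=4: 3190 + 0 + 18·11·4 = 3982.
Minimum: 2040 at k=1.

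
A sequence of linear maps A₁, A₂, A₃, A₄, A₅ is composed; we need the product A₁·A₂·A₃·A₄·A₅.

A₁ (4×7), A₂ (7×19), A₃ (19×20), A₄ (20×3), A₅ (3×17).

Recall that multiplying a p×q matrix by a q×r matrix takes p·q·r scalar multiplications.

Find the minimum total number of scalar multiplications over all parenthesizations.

Adjacent pairs: A₁A₂ = 4·7·19 = 532; A₂A₃ = 7·19·20 = 2660; A₃A₄ = 19·20·3 = 1140; A₄A₅ = 20·3·17 = 1020.
Length 3: A₁..A₃: k=1: 0+2660+4·7·20=3220; k=2: 532+0+4·19·20=2052 → min 2052 | A₂..A₄: k=2: 0+1140+7·19·3=1539; k=3: 2660+0+7·20·3=3080 → min 1539 | A₃..A₅: k=3: 0+1020+19·20·17=7480; k=4: 1140+0+19·3·17=2109 → min 2109.
Length 4: A₁..A₄: k=1: 0+1539+4·7·3=1623; k=2: 532+1140+4·19·3=1900; k=3: 2052+0+4·20·3=2292 → min 1623 | A₂..A₅: k=2: 0+2109+7·19·17=4370; k=3: 2660+1020+7·20·17=6060; k=4: 1539+0+7·3·17=1896 → min 1896.
Length 5: A₁..A₅: k=1: 0+1896+4·7·17=2372; k=2: 532+2109+4·19·17=3933; k=3: 2052+1020+4·20·17=4432; k=4: 1623+0+4·3·17=1827 → min 1827.
Optimal order: ((A₁·(A₂·(A₃·A₄)))·A₅) with cost 1827.

1827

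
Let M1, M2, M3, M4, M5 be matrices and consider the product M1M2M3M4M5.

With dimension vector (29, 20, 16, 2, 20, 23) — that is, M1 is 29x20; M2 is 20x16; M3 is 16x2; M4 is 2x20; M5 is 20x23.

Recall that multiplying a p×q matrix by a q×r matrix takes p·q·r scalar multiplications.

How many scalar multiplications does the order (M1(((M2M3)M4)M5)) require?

23980

(M2M3): 20×16 by 16×2 → 20×2, cost 20·16·2 = 640
((M2M3)M4): 20×2 by 2×20 → 20×20, cost 20·2·20 = 800; cumulative 1440
(((M2M3)M4)M5): 20×20 by 20×23 → 20×23, cost 20·20·23 = 9200; cumulative 10640
(M1(((M2M3)M4)M5)): 29×20 by 20×23 → 29×23, cost 29·20·23 = 13340; cumulative 23980
Total: 23980 scalar multiplications.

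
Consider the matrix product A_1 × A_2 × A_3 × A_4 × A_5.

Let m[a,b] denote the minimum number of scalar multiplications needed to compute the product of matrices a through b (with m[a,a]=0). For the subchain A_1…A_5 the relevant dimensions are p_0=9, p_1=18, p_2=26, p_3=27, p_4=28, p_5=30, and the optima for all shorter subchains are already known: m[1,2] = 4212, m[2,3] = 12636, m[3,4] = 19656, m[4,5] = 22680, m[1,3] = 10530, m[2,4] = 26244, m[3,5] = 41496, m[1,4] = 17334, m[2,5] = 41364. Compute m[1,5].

24894

m[1,5] = min over k∈[1,4] of m[1,k]+m[k+1,5]+p_{0}·p_k·p_{5}.
k=1: 0 + 41364 + 9·18·30 = 46224; k=2: 4212 + 41496 + 9·26·30 = 52728; k=3: 10530 + 22680 + 9·27·30 = 40500; k=4: 17334 + 0 + 9·28·30 = 24894.
Minimum: 24894 at k=4.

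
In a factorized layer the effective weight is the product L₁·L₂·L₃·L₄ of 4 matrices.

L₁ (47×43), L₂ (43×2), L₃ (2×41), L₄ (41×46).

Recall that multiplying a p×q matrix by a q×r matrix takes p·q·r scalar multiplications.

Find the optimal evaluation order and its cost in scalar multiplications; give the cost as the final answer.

12138

Adjacent pairs: L₁L₂ = 47·43·2 = 4042; L₂L₃ = 43·2·41 = 3526; L₃L₄ = 2·41·46 = 3772.
Length 3: L₁..L₃: k=1: 0+3526+47·43·41=86387; k=2: 4042+0+47·2·41=7896 → min 7896 | L₂..L₄: k=2: 0+3772+43·2·46=7728; k=3: 3526+0+43·41·46=84624 → min 7728.
Length 4: L₁..L₄: k=1: 0+7728+47·43·46=100694; k=2: 4042+3772+47·2·46=12138; k=3: 7896+0+47·41·46=96538 → min 12138.
Optimal parenthesization: ((L₁·L₂)·(L₃·L₄)) with cost 12138.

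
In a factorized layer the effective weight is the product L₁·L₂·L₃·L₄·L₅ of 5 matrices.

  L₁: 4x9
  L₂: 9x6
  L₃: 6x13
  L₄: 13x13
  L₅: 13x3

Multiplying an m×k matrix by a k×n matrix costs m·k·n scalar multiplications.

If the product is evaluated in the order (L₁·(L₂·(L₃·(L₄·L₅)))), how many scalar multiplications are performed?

(L₄·L₅): 13×13 by 13×3 → 13×3, cost 13·13·3 = 507
(L₃·(L₄·L₅)): 6×13 by 13×3 → 6×3, cost 6·13·3 = 234; cumulative 741
(L₂·(L₃·(L₄·L₅))): 9×6 by 6×3 → 9×3, cost 9·6·3 = 162; cumulative 903
(L₁·(L₂·(L₃·(L₄·L₅)))): 4×9 by 9×3 → 4×3, cost 4·9·3 = 108; cumulative 1011
Total: 1011 scalar multiplications.

1011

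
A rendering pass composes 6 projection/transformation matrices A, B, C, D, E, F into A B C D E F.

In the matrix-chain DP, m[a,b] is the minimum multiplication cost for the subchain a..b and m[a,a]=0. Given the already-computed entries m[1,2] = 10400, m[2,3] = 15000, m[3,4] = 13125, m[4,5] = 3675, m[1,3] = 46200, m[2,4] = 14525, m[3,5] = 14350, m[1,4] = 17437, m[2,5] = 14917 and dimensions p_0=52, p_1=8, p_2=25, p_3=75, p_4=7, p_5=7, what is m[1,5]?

17829

m[1,5] = min over k∈[1,4] of m[1,k]+m[k+1,5]+p_{0}·p_k·p_{5}.
k=1: 0 + 14917 + 52·8·7 = 17829; k=2: 10400 + 14350 + 52·25·7 = 33850; k=3: 46200 + 3675 + 52·75·7 = 77175; k=4: 17437 + 0 + 52·7·7 = 19985.
Minimum: 17829 at k=1.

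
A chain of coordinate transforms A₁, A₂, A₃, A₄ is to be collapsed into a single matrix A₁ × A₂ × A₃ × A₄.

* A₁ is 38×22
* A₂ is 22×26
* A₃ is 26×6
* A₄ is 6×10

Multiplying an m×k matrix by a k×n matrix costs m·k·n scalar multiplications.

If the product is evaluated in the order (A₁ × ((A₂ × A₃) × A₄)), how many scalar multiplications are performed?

(A₂ × A₃): 22×26 by 26×6 → 22×6, cost 22·26·6 = 3432
((A₂ × A₃) × A₄): 22×6 by 6×10 → 22×10, cost 22·6·10 = 1320; cumulative 4752
(A₁ × ((A₂ × A₃) × A₄)): 38×22 by 22×10 → 38×10, cost 38·22·10 = 8360; cumulative 13112
Total: 13112 scalar multiplications.

13112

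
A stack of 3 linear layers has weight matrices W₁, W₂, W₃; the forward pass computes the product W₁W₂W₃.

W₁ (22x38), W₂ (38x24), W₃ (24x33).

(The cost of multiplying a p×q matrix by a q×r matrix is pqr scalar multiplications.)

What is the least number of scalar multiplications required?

37488

Order (W₁(W₂W₃)): (W₂W₃): 38×24 by 24×33 → 38×33, cost 38·24·33 = 30096; (W₁(W₂W₃)): 22×38 by 38×33 → 22×33, cost 22·38·33 = 27588; cumulative 57684. Total 57684.
Order ((W₁W₂)W₃): (W₁W₂): 22×38 by 38×24 → 22×24, cost 22·38·24 = 20064; ((W₁W₂)W₃): 22×24 by 24×33 → 22×33, cost 22·24·33 = 17424; cumulative 37488. Total 37488.
Minimum: 37488.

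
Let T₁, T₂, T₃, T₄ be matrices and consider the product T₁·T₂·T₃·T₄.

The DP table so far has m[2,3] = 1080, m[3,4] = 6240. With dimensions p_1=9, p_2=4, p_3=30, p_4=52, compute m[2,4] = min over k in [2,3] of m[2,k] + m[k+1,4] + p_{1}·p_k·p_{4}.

m[2,4] = min over k∈[2,3] of m[2,k]+m[k+1,4]+p_{1}·p_k·p_{4}.
k=2: 0 + 6240 + 9·4·52 = 8112; k=3: 1080 + 0 + 9·30·52 = 15120.
Minimum: 8112 at k=2.

8112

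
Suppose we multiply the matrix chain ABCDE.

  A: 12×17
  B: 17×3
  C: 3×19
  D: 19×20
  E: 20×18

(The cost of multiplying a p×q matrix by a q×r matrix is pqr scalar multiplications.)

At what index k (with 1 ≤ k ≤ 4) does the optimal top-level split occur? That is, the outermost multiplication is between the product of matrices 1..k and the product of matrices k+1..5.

2

Adjacent pairs: AB = 12·17·3 = 612; BC = 17·3·19 = 969; CD = 3·19·20 = 1140; DE = 19·20·18 = 6840.
Length 3: A..C: k=1: 0+969+12·17·19=4845; k=2: 612+0+12·3·19=1296 → min 1296 | B..D: k=2: 0+1140+17·3·20=2160; k=3: 969+0+17·19·20=7429 → min 2160 | C..E: k=3: 0+6840+3·19·18=7866; k=4: 1140+0+3·20·18=2220 → min 2220.
Length 4: A..D: k=1: 0+2160+12·17·20=6240; k=2: 612+1140+12·3·20=2472; k=3: 1296+0+12·19·20=5856 → min 2472 | B..E: k=2: 0+2220+17·3·18=3138; k=3: 969+6840+17·19·18=13623; k=4: 2160+0+17·20·18=8280 → min 3138.
Top-level splits: k=1: (A..A)·(B..E) → 0+3138+12·17·18 = 6810; k=2: (A..B)·(C..E) → 612+2220+12·3·18 = 3480; k=3: (A..C)·(D..E) → 1296+6840+12·19·18 = 12240; k=4: (A..D)·(E..E) → 2472+0+12·20·18 = 6792.
Best split is after B, i.e. k = 2.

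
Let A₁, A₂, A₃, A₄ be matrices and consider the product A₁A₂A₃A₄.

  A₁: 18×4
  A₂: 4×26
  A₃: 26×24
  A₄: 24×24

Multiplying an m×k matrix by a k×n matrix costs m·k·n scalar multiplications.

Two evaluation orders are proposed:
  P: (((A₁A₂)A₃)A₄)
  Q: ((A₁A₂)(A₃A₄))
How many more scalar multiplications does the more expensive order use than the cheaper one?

4608

Order P = (((A₁A₂)A₃)A₄): (A₁A₂): 18×4 by 4×26 → 18×26, cost 18·4·26 = 1872; ((A₁A₂)A₃): 18×26 by 26×24 → 18×24, cost 18·26·24 = 11232; cumulative 13104; (((A₁A₂)A₃)A₄): 18×24 by 24×24 → 18×24, cost 18·24·24 = 10368; cumulative 23472. Total 23472.
Order Q = ((A₁A₂)(A₃A₄)): (A₁A₂): 18×4 by 4×26 → 18×26, cost 18·4·26 = 1872; (A₃A₄): 26×24 by 24×24 → 26×24, cost 26·24·24 = 14976; ((A₁A₂)(A₃A₄)): 18×26 by 26×24 → 18×24, cost 18·26·24 = 11232; cumulative 28080. Total 28080.
Difference: |23472 − 28080| = 4608.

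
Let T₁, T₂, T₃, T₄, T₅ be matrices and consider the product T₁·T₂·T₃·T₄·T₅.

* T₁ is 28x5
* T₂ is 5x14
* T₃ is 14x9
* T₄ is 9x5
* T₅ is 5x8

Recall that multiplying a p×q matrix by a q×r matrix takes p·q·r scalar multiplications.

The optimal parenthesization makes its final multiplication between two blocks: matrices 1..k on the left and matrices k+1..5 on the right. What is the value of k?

1

Adjacent pairs: T₁T₂ = 28·5·14 = 1960; T₂T₃ = 5·14·9 = 630; T₃T₄ = 14·9·5 = 630; T₄T₅ = 9·5·8 = 360.
Length 3: T₁..T₃: k=1: 0+630+28·5·9=1890; k=2: 1960+0+28·14·9=5488 → min 1890 | T₂..T₄: k=2: 0+630+5·14·5=980; k=3: 630+0+5·9·5=855 → min 855 | T₃..T₅: k=3: 0+360+14·9·8=1368; k=4: 630+0+14·5·8=1190 → min 1190.
Length 4: T₁..T₄: k=1: 0+855+28·5·5=1555; k=2: 1960+630+28·14·5=4550; k=3: 1890+0+28·9·5=3150 → min 1555 | T₂..T₅: k=2: 0+1190+5·14·8=1750; k=3: 630+360+5·9·8=1350; k=4: 855+0+5·5·8=1055 → min 1055.
Top-level splits: k=1: (T₁..T₁)·(T₂..T₅) → 0+1055+28·5·8 = 2175; k=2: (T₁..T₂)·(T₃..T₅) → 1960+1190+28·14·8 = 6286; k=3: (T₁..T₃)·(T₄..T₅) → 1890+360+28·9·8 = 4266; k=4: (T₁..T₄)·(T₅..T₅) → 1555+0+28·5·8 = 2675.
Best split is after T₁, i.e. k = 1.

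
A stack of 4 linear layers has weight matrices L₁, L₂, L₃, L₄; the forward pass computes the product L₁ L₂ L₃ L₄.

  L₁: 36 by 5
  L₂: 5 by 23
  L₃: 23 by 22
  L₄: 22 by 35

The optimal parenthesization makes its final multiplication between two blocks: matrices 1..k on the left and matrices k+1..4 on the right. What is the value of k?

Adjacent pairs: L₁L₂ = 36·5·23 = 4140; L₂L₃ = 5·23·22 = 2530; L₃L₄ = 23·22·35 = 17710.
Length 3: L₁..L₃: k=1: 0+2530+36·5·22=6490; k=2: 4140+0+36·23·22=22356 → min 6490 | L₂..L₄: k=2: 0+17710+5·23·35=21735; k=3: 2530+0+5·22·35=6380 → min 6380.
Top-level splits: k=1: (L₁..L₁)·(L₂..L₄) → 0+6380+36·5·35 = 12680; k=2: (L₁..L₂)·(L₃..L₄) → 4140+17710+36·23·35 = 50830; k=3: (L₁..L₃)·(L₄..L₄) → 6490+0+36·22·35 = 34210.
Best split is after L₁, i.e. k = 1.

1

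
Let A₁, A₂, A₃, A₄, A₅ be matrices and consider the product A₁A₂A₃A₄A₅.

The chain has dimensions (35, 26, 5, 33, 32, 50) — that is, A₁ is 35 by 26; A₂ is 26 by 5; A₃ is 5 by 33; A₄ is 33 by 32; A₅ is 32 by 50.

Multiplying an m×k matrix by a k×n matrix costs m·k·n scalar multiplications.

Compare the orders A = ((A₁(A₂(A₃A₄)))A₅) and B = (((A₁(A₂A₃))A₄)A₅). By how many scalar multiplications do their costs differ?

Order A = ((A₁(A₂(A₃A₄)))A₅): (A₃A₄): 5×33 by 33×32 → 5×32, cost 5·33·32 = 5280; (A₂(A₃A₄)): 26×5 by 5×32 → 26×32, cost 26·5·32 = 4160; cumulative 9440; (A₁(A₂(A₃A₄))): 35×26 by 26×32 → 35×32, cost 35·26·32 = 29120; cumulative 38560; ((A₁(A₂(A₃A₄)))A₅): 35×32 by 32×50 → 35×50, cost 35·32·50 = 56000; cumulative 94560. Total 94560.
Order B = (((A₁(A₂A₃))A₄)A₅): (A₂A₃): 26×5 by 5×33 → 26×33, cost 26·5·33 = 4290; (A₁(A₂A₃)): 35×26 by 26×33 → 35×33, cost 35·26·33 = 30030; cumulative 34320; ((A₁(A₂A₃))A₄): 35×33 by 33×32 → 35×32, cost 35·33·32 = 36960; cumulative 71280; (((A₁(A₂A₃))A₄)A₅): 35×32 by 32×50 → 35×50, cost 35·32·50 = 56000; cumulative 127280. Total 127280.
Difference: |94560 − 127280| = 32720.

32720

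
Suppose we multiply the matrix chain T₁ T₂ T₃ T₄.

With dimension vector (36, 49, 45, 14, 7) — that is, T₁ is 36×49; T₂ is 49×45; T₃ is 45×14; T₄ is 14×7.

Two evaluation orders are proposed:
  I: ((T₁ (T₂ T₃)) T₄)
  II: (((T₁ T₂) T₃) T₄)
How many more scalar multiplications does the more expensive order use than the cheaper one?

46494

Order I = ((T₁ (T₂ T₃)) T₄): (T₂ T₃): 49×45 by 45×14 → 49×14, cost 49·45·14 = 30870; (T₁ (T₂ T₃)): 36×49 by 49×14 → 36×14, cost 36·49·14 = 24696; cumulative 55566; ((T₁ (T₂ T₃)) T₄): 36×14 by 14×7 → 36×7, cost 36·14·7 = 3528; cumulative 59094. Total 59094.
Order II = (((T₁ T₂) T₃) T₄): (T₁ T₂): 36×49 by 49×45 → 36×45, cost 36·49·45 = 79380; ((T₁ T₂) T₃): 36×45 by 45×14 → 36×14, cost 36·45·14 = 22680; cumulative 102060; (((T₁ T₂) T₃) T₄): 36×14 by 14×7 → 36×7, cost 36·14·7 = 3528; cumulative 105588. Total 105588.
Difference: |59094 − 105588| = 46494.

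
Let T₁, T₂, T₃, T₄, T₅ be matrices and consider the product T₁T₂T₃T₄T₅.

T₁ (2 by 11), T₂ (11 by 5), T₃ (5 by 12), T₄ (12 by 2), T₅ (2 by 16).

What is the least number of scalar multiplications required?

Adjacent pairs: T₁T₂ = 2·11·5 = 110; T₂T₃ = 11·5·12 = 660; T₃T₄ = 5·12·2 = 120; T₄T₅ = 12·2·16 = 384.
Length 3: T₁..T₃: k=1: 0+660+2·11·12=924; k=2: 110+0+2·5·12=230 → min 230 | T₂..T₄: k=2: 0+120+11·5·2=230; k=3: 660+0+11·12·2=924 → min 230 | T₃..T₅: k=3: 0+384+5·12·16=1344; k=4: 120+0+5·2·16=280 → min 280.
Length 4: T₁..T₄: k=1: 0+230+2·11·2=274; k=2: 110+120+2·5·2=250; k=3: 230+0+2·12·2=278 → min 250 | T₂..T₅: k=2: 0+280+11·5·16=1160; k=3: 660+384+11·12·16=3156; k=4: 230+0+11·2·16=582 → min 582.
Length 5: T₁..T₅: k=1: 0+582+2·11·16=934; k=2: 110+280+2·5·16=550; k=3: 230+384+2·12·16=998; k=4: 250+0+2·2·16=314 → min 314.
Optimal order: (((T₁T₂)(T₃T₄))T₅) with cost 314.

314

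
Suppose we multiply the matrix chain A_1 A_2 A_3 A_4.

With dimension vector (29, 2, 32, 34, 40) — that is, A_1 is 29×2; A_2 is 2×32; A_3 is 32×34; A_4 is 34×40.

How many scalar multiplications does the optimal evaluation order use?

Adjacent pairs: A_1A_2 = 29·2·32 = 1856; A_2A_3 = 2·32·34 = 2176; A_3A_4 = 32·34·40 = 43520.
Length 3: A_1..A_3: k=1: 0+2176+29·2·34=4148; k=2: 1856+0+29·32·34=33408 → min 4148 | A_2..A_4: k=2: 0+43520+2·32·40=46080; k=3: 2176+0+2·34·40=4896 → min 4896.
Length 4: A_1..A_4: k=1: 0+4896+29·2·40=7216; k=2: 1856+43520+29·32·40=82496; k=3: 4148+0+29·34·40=43588 → min 7216.
Optimal order: (A_1 ((A_2 A_3) A_4)) with cost 7216.

7216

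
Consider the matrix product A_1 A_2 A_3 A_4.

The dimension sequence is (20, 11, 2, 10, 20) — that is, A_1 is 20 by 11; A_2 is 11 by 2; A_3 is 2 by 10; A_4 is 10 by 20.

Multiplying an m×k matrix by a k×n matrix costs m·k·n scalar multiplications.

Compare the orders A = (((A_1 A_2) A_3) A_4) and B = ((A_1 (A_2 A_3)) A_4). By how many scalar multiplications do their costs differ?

Order A = (((A_1 A_2) A_3) A_4): (A_1 A_2): 20×11 by 11×2 → 20×2, cost 20·11·2 = 440; ((A_1 A_2) A_3): 20×2 by 2×10 → 20×10, cost 20·2·10 = 400; cumulative 840; (((A_1 A_2) A_3) A_4): 20×10 by 10×20 → 20×20, cost 20·10·20 = 4000; cumulative 4840. Total 4840.
Order B = ((A_1 (A_2 A_3)) A_4): (A_2 A_3): 11×2 by 2×10 → 11×10, cost 11·2·10 = 220; (A_1 (A_2 A_3)): 20×11 by 11×10 → 20×10, cost 20·11·10 = 2200; cumulative 2420; ((A_1 (A_2 A_3)) A_4): 20×10 by 10×20 → 20×20, cost 20·10·20 = 4000; cumulative 6420. Total 6420.
Difference: |4840 − 6420| = 1580.

1580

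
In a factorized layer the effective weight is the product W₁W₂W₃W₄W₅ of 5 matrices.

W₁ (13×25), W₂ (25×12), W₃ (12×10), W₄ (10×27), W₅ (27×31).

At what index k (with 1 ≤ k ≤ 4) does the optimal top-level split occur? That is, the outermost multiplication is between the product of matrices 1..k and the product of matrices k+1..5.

3

Adjacent pairs: W₁W₂ = 13·25·12 = 3900; W₂W₃ = 25·12·10 = 3000; W₃W₄ = 12·10·27 = 3240; W₄W₅ = 10·27·31 = 8370.
Length 3: W₁..W₃: k=1: 0+3000+13·25·10=6250; k=2: 3900+0+13·12·10=5460 → min 5460 | W₂..W₄: k=2: 0+3240+25·12·27=11340; k=3: 3000+0+25·10·27=9750 → min 9750 | W₃..W₅: k=3: 0+8370+12·10·31=12090; k=4: 3240+0+12·27·31=13284 → min 12090.
Length 4: W₁..W₄: k=1: 0+9750+13·25·27=18525; k=2: 3900+3240+13·12·27=11352; k=3: 5460+0+13·10·27=8970 → min 8970 | W₂..W₅: k=2: 0+12090+25·12·31=21390; k=3: 3000+8370+25·10·31=19120; k=4: 9750+0+25·27·31=30675 → min 19120.
Top-level splits: k=1: (W₁..W₁)·(W₂..W₅) → 0+19120+13·25·31 = 29195; k=2: (W₁..W₂)·(W₃..W₅) → 3900+12090+13·12·31 = 20826; k=3: (W₁..W₃)·(W₄..W₅) → 5460+8370+13·10·31 = 17860; k=4: (W₁..W₄)·(W₅..W₅) → 8970+0+13·27·31 = 19851.
Best split is after W₃, i.e. k = 3.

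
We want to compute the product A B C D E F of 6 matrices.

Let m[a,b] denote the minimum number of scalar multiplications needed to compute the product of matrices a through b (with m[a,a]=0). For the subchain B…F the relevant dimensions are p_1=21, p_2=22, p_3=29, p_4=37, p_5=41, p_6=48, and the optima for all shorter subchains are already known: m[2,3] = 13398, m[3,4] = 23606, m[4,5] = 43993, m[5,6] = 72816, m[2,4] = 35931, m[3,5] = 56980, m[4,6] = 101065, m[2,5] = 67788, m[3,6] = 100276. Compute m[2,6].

m[2,6] = min over k∈[2,5] of m[2,k]+m[k+1,6]+p_{1}·p_k·p_{6}.
k=2: 0 + 100276 + 21·22·48 = 122452; k=3: 13398 + 101065 + 21·29·48 = 143695; k=4: 35931 + 72816 + 21·37·48 = 146043; k=5: 67788 + 0 + 21·41·48 = 109116.
Minimum: 109116 at k=5.

109116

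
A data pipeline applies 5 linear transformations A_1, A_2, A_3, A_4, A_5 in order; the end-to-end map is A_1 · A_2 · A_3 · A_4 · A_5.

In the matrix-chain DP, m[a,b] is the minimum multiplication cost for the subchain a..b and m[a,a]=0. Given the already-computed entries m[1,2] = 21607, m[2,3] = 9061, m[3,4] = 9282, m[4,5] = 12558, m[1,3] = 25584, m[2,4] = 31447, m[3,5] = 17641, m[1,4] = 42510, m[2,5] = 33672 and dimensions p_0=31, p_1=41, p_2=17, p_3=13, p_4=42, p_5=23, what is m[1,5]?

47411

m[1,5] = min over k∈[1,4] of m[1,k]+m[k+1,5]+p_{0}·p_k·p_{5}.
k=1: 0 + 33672 + 31·41·23 = 62905; k=2: 21607 + 17641 + 31·17·23 = 51369; k=3: 25584 + 12558 + 31·13·23 = 47411; k=4: 42510 + 0 + 31·42·23 = 72456.
Minimum: 47411 at k=3.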